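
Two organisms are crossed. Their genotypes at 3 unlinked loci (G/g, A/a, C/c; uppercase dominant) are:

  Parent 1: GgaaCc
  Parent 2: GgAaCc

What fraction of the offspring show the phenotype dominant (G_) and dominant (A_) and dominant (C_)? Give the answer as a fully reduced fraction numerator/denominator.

GgaaCc gametes: GaC×2, Gac×2, gaC×2, gac×2
GgAaCc gametes: GAC×1, GAc×1, GaC×1, Gac×1, gAC×1, gAc×1, gaC×1, gac×1
GgaaCc×GgAaCc grid (8·8=64): GGAaCC=2 GGAaCc=4 GGAacc=2 GGaaCC=2 GGaaCc=4 GGaacc=2 GgAaCC=4 GgAaCc=8 GgAacc=4 GgaaCC=4 GgaaCc=8 Ggaacc=4 ggAaCC=2 ggAaCc=4 ggAacc=2 ggaaCC=2 ggaaCc=4 ggaacc=2
G_ A_ C_ hits 18/64; gcd=2; 18÷2/64÷2 = 9/32

P(G_ A_ C_) = 9/32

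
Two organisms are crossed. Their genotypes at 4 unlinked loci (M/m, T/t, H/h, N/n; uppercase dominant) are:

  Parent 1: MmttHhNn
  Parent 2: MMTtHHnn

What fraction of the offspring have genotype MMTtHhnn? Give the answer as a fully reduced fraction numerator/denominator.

P(MMTtHhnn) = 1/16

MmttHhNn gametes: MtHN×2, MtHn×2, MthN×2, Mthn×2, mtHN×2, mtHn×2, mthN×2, mthn×2
MMTtHHnn gametes: MTHn×8, MtHn×8
MmttHhNn×MMTtHHnn grid (16·16=256): MMTtHHNn=16 MMTtHHnn=16 MMTtHhNn=16 MMTtHhnn=16 MMttHHNn=16 MMttHHnn=16 MMttHhNn=16 MMttHhnn=16 MmTtHHNn=16 MmTtHHnn=16 MmTtHhNn=16 MmTtHhnn=16 MmttHHNn=16 MmttHHnn=16 MmttHhNn=16 MmttHhnn=16
MMTtHhnn hits 16/256; gcd=16; 16÷16/256÷16 = 1/16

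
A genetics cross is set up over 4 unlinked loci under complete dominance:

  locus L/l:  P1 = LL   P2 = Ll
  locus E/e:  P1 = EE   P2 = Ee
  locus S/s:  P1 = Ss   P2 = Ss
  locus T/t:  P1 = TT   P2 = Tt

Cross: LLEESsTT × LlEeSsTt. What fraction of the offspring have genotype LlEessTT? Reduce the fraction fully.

P(LlEessTT) = 1/32

LLEESsTT gametes: LEST×8, LEsT×8
LlEeSsTt gametes: LEST×1, LESt×1, LEsT×1, LEst×1, LeST×1, LeSt×1, LesT×1, Lest×1, lEST×1, lESt×1, lEsT×1, lEst×1, leST×1, leSt×1, lesT×1, lest×1
LLEESsTT×LlEeSsTt grid (16·16=256): LLEESSTT=8 LLEESSTt=8 LLEESsTT=16 LLEESsTt=16 LLEEssTT=8 LLEEssTt=8 LLEeSSTT=8 LLEeSSTt=8 LLEeSsTT=16 LLEeSsTt=16 LLEessTT=8 LLEessTt=8 LlEESSTT=8 LlEESSTt=8 LlEESsTT=16 LlEESsTt=16 LlEEssTT=8 LlEEssTt=8 LlEeSSTT=8 LlEeSSTt=8 LlEeSsTT=16 LlEeSsTt=16 LlEessTT=8 LlEessTt=8
LlEessTT hits 8/256; gcd=8; 8÷8/256÷8 = 1/32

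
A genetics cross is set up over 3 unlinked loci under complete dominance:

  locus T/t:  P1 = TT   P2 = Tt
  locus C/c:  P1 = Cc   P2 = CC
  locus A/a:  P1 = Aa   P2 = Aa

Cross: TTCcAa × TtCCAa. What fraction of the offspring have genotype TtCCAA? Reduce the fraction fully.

P(TtCCAA) = 1/16

TTCcAa gametes: TCA×2, TCa×2, TcA×2, Tca×2
TtCCAa gametes: TCA×2, TCa×2, tCA×2, tCa×2
TTCcAa×TtCCAa grid (8·8=64): TTCCAA=4 TTCCAa=8 TTCCaa=4 TTCcAA=4 TTCcAa=8 TTCcaa=4 TtCCAA=4 TtCCAa=8 TtCCaa=4 TtCcAA=4 TtCcAa=8 TtCcaa=4
TtCCAA hits 4/64; gcd=4; 4÷4/64÷4 = 1/16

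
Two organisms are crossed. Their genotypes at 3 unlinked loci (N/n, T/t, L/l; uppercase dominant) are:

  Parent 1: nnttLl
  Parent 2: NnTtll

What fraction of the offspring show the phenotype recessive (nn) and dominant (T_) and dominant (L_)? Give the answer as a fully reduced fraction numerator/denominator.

nnttLl gametes: ntL×4, ntl×4
NnTtll gametes: NTl×2, Ntl×2, nTl×2, ntl×2
nnttLl×NnTtll grid (8·8=64): NnTtLl=8 NnTtll=8 NnttLl=8 Nnttll=8 nnTtLl=8 nnTtll=8 nnttLl=8 nnttll=8
nn T_ L_ hits 8/64; gcd=8; 8÷8/64÷8 = 1/8

P(nn T_ L_) = 1/8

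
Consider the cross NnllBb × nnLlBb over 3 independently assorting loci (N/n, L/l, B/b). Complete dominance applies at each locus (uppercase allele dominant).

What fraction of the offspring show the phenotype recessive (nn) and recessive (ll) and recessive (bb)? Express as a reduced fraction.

P(nn ll bb) = 1/16

NnllBb gametes: NlB×2, Nlb×2, nlB×2, nlb×2
nnLlBb gametes: nLB×2, nLb×2, nlB×2, nlb×2
NnllBb×nnLlBb grid (8·8=64): NnLlBB=4 NnLlBb=8 NnLlbb=4 NnllBB=4 NnllBb=8 Nnllbb=4 nnLlBB=4 nnLlBb=8 nnLlbb=4 nnllBB=4 nnllBb=8 nnllbb=4
nn ll bb hits 4/64; gcd=4; 4÷4/64÷4 = 1/16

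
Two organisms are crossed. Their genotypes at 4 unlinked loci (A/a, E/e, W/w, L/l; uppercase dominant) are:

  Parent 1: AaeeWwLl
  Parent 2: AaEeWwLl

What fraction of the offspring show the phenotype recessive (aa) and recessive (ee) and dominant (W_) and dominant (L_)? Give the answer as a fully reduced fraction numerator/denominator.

AaeeWwLl gametes: AeWL×2, AeWl×2, AewL×2, Aewl×2, aeWL×2, aeWl×2, aewL×2, aewl×2
AaEeWwLl gametes: AEWL×1, AEWl×1, AEwL×1, AEwl×1, AeWL×1, AeWl×1, AewL×1, Aewl×1, aEWL×1, aEWl×1, aEwL×1, aEwl×1, aeWL×1, aeWl×1, aewL×1, aewl×1
AaeeWwLl×AaEeWwLl grid (16·16=256): AAEeWWLL=2 AAEeWWLl=4 AAEeWWll=2 AAEeWwLL=4 AAEeWwLl=8 AAEeWwll=4 AAEewwLL=2 AAEewwLl=4 AAEewwll=2 AAeeWWLL=2 AAeeWWLl=4 AAeeWWll=2 AAeeWwLL=4 AAeeWwLl=8 AAeeWwll=4 AAeewwLL=2 AAeewwLl=4 AAeewwll=2 AaEeWWLL=4 AaEeWWLl=8 AaEeWWll=4 AaEeWwLL=8 AaEeWwLl=16 AaEeWwll=8 AaEewwLL=4 AaEewwLl=8 AaEewwll=4 AaeeWWLL=4 AaeeWWLl=8 AaeeWWll=4 AaeeWwLL=8 AaeeWwLl=16 AaeeWwll=8 AaeewwLL=4 AaeewwLl=8 Aaeewwll=4 aaEeWWLL=2 aaEeWWLl=4 aaEeWWll=2 aaEeWwLL=4 aaEeWwLl=8 aaEeWwll=4 aaEewwLL=2 aaEewwLl=4 aaEewwll=2 aaeeWWLL=2 aaeeWWLl=4 aaeeWWll=2 aaeeWwLL=4 aaeeWwLl=8 aaeeWwll=4 aaeewwLL=2 aaeewwLl=4 aaeewwll=2
aa ee W_ L_ hits 18/256; gcd=2; 18÷2/256÷2 = 9/128

P(aa ee W_ L_) = 9/128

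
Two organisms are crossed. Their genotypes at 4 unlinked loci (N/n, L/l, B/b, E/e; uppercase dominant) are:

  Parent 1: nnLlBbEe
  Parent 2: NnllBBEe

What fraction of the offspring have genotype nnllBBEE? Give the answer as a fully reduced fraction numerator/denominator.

P(nnllBBEE) = 1/32

nnLlBbEe gametes: nLBE×2, nLBe×2, nLbE×2, nLbe×2, nlBE×2, nlBe×2, nlbE×2, nlbe×2
NnllBBEe gametes: NlBE×4, NlBe×4, nlBE×4, nlBe×4
nnLlBbEe×NnllBBEe grid (16·16=256): NnLlBBEE=8 NnLlBBEe=16 NnLlBBee=8 NnLlBbEE=8 NnLlBbEe=16 NnLlBbee=8 NnllBBEE=8 NnllBBEe=16 NnllBBee=8 NnllBbEE=8 NnllBbEe=16 NnllBbee=8 nnLlBBEE=8 nnLlBBEe=16 nnLlBBee=8 nnLlBbEE=8 nnLlBbEe=16 nnLlBbee=8 nnllBBEE=8 nnllBBEe=16 nnllBBee=8 nnllBbEE=8 nnllBbEe=16 nnllBbee=8
nnllBBEE hits 8/256; gcd=8; 8÷8/256÷8 = 1/32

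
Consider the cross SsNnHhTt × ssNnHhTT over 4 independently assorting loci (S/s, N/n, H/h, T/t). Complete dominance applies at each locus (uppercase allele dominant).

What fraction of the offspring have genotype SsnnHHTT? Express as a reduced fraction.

SsNnHhTt gametes: SNHT×1, SNHt×1, SNhT×1, SNht×1, SnHT×1, SnHt×1, SnhT×1, Snht×1, sNHT×1, sNHt×1, sNhT×1, sNht×1, snHT×1, snHt×1, snhT×1, snht×1
ssNnHhTT gametes: sNHT×4, sNhT×4, snHT×4, snhT×4
SsNnHhTt×ssNnHhTT grid (16·16=256): SsNNHHTT=4 SsNNHHTt=4 SsNNHhTT=8 SsNNHhTt=8 SsNNhhTT=4 SsNNhhTt=4 SsNnHHTT=8 SsNnHHTt=8 SsNnHhTT=16 SsNnHhTt=16 SsNnhhTT=8 SsNnhhTt=8 SsnnHHTT=4 SsnnHHTt=4 SsnnHhTT=8 SsnnHhTt=8 SsnnhhTT=4 SsnnhhTt=4 ssNNHHTT=4 ssNNHHTt=4 ssNNHhTT=8 ssNNHhTt=8 ssNNhhTT=4 ssNNhhTt=4 ssNnHHTT=8 ssNnHHTt=8 ssNnHhTT=16 ssNnHhTt=16 ssNnhhTT=8 ssNnhhTt=8 ssnnHHTT=4 ssnnHHTt=4 ssnnHhTT=8 ssnnHhTt=8 ssnnhhTT=4 ssnnhhTt=4
SsnnHHTT hits 4/256; gcd=4; 4÷4/256÷4 = 1/64

P(SsnnHHTT) = 1/64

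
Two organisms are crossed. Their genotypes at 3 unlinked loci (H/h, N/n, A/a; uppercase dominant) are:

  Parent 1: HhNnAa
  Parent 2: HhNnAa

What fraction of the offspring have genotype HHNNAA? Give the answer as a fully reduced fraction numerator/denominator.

P(HHNNAA) = 1/64

HhNnAa gametes: HNA×1, HNa×1, HnA×1, Hna×1, hNA×1, hNa×1, hnA×1, hna×1
HhNnAa gametes: HNA×1, HNa×1, HnA×1, Hna×1, hNA×1, hNa×1, hnA×1, hna×1
HhNnAa×HhNnAa grid (8·8=64): HHNNAA=1 HHNNAa=2 HHNNaa=1 HHNnAA=2 HHNnAa=4 HHNnaa=2 HHnnAA=1 HHnnAa=2 HHnnaa=1 HhNNAA=2 HhNNAa=4 HhNNaa=2 HhNnAA=4 HhNnAa=8 HhNnaa=4 HhnnAA=2 HhnnAa=4 Hhnnaa=2 hhNNAA=1 hhNNAa=2 hhNNaa=1 hhNnAA=2 hhNnAa=4 hhNnaa=2 hhnnAA=1 hhnnAa=2 hhnnaa=1
HHNNAA hits 1/64; gcd=1; 1÷1/64÷1 = 1/64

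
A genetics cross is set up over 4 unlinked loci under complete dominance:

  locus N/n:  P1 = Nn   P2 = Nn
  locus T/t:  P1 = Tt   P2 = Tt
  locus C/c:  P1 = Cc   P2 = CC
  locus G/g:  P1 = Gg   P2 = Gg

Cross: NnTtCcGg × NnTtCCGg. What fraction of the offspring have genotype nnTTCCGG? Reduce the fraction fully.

P(nnTTCCGG) = 1/128

NnTtCcGg gametes: NTCG×1, NTCg×1, NTcG×1, NTcg×1, NtCG×1, NtCg×1, NtcG×1, Ntcg×1, nTCG×1, nTCg×1, nTcG×1, nTcg×1, ntCG×1, ntCg×1, ntcG×1, ntcg×1
NnTtCCGg gametes: NTCG×2, NTCg×2, NtCG×2, NtCg×2, nTCG×2, nTCg×2, ntCG×2, ntCg×2
NnTtCcGg×NnTtCCGg grid (16·16=256): NNTTCCGG=2 NNTTCCGg=4 NNTTCCgg=2 NNTTCcGG=2 NNTTCcGg=4 NNTTCcgg=2 NNTtCCGG=4 NNTtCCGg=8 NNTtCCgg=4 NNTtCcGG=4 NNTtCcGg=8 NNTtCcgg=4 NNttCCGG=2 NNttCCGg=4 NNttCCgg=2 NNttCcGG=2 NNttCcGg=4 NNttCcgg=2 NnTTCCGG=4 NnTTCCGg=8 NnTTCCgg=4 NnTTCcGG=4 NnTTCcGg=8 NnTTCcgg=4 NnTtCCGG=8 NnTtCCGg=16 NnTtCCgg=8 NnTtCcGG=8 NnTtCcGg=16 NnTtCcgg=8 NnttCCGG=4 NnttCCGg=8 NnttCCgg=4 NnttCcGG=4 NnttCcGg=8 NnttCcgg=4 nnTTCCGG=2 nnTTCCGg=4 nnTTCCgg=2 nnTTCcGG=2 nnTTCcGg=4 nnTTCcgg=2 nnTtCCGG=4 nnTtCCGg=8 nnTtCCgg=4 nnTtCcGG=4 nnTtCcGg=8 nnTtCcgg=4 nnttCCGG=2 nnttCCGg=4 nnttCCgg=2 nnttCcGG=2 nnttCcGg=4 nnttCcgg=2
nnTTCCGG hits 2/256; gcd=2; 2÷2/256÷2 = 1/128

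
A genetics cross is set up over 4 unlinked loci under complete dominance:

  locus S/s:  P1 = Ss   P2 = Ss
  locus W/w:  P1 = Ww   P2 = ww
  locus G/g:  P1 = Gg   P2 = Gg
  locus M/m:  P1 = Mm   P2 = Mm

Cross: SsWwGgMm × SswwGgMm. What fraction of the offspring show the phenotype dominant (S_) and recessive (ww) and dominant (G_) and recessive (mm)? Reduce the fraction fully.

SsWwGgMm gametes: SWGM×1, SWGm×1, SWgM×1, SWgm×1, SwGM×1, SwGm×1, SwgM×1, Swgm×1, sWGM×1, sWGm×1, sWgM×1, sWgm×1, swGM×1, swGm×1, swgM×1, swgm×1
SswwGgMm gametes: SwGM×2, SwGm×2, SwgM×2, Swgm×2, swGM×2, swGm×2, swgM×2, swgm×2
SsWwGgMm×SswwGgMm grid (16·16=256): SSWwGGMM=2 SSWwGGMm=4 SSWwGGmm=2 SSWwGgMM=4 SSWwGgMm=8 SSWwGgmm=4 SSWwggMM=2 SSWwggMm=4 SSWwggmm=2 SSwwGGMM=2 SSwwGGMm=4 SSwwGGmm=2 SSwwGgMM=4 SSwwGgMm=8 SSwwGgmm=4 SSwwggMM=2 SSwwggMm=4 SSwwggmm=2 SsWwGGMM=4 SsWwGGMm=8 SsWwGGmm=4 SsWwGgMM=8 SsWwGgMm=16 SsWwGgmm=8 SsWwggMM=4 SsWwggMm=8 SsWwggmm=4 SswwGGMM=4 SswwGGMm=8 SswwGGmm=4 SswwGgMM=8 SswwGgMm=16 SswwGgmm=8 SswwggMM=4 SswwggMm=8 Sswwggmm=4 ssWwGGMM=2 ssWwGGMm=4 ssWwGGmm=2 ssWwGgMM=4 ssWwGgMm=8 ssWwGgmm=4 ssWwggMM=2 ssWwggMm=4 ssWwggmm=2 sswwGGMM=2 sswwGGMm=4 sswwGGmm=2 sswwGgMM=4 sswwGgMm=8 sswwGgmm=4 sswwggMM=2 sswwggMm=4 sswwggmm=2
S_ ww G_ mm hits 18/256; gcd=2; 18÷2/256÷2 = 9/128

P(S_ ww G_ mm) = 9/128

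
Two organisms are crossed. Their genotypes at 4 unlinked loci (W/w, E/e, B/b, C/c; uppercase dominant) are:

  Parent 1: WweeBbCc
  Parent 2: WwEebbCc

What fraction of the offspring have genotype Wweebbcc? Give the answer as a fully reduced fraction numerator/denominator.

P(Wweebbcc) = 1/32

WweeBbCc gametes: WeBC×2, WeBc×2, WebC×2, Webc×2, weBC×2, weBc×2, webC×2, webc×2
WwEebbCc gametes: WEbC×2, WEbc×2, WebC×2, Webc×2, wEbC×2, wEbc×2, webC×2, webc×2
WweeBbCc×WwEebbCc grid (16·16=256): WWEeBbCC=4 WWEeBbCc=8 WWEeBbcc=4 WWEebbCC=4 WWEebbCc=8 WWEebbcc=4 WWeeBbCC=4 WWeeBbCc=8 WWeeBbcc=4 WWeebbCC=4 WWeebbCc=8 WWeebbcc=4 WwEeBbCC=8 WwEeBbCc=16 WwEeBbcc=8 WwEebbCC=8 WwEebbCc=16 WwEebbcc=8 WweeBbCC=8 WweeBbCc=16 WweeBbcc=8 WweebbCC=8 WweebbCc=16 Wweebbcc=8 wwEeBbCC=4 wwEeBbCc=8 wwEeBbcc=4 wwEebbCC=4 wwEebbCc=8 wwEebbcc=4 wweeBbCC=4 wweeBbCc=8 wweeBbcc=4 wweebbCC=4 wweebbCc=8 wweebbcc=4
Wweebbcc hits 8/256; gcd=8; 8÷8/256÷8 = 1/32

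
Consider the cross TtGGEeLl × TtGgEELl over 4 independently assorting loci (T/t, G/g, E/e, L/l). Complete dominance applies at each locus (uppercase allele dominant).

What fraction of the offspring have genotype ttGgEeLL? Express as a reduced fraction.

P(ttGgEeLL) = 1/64

TtGGEeLl gametes: TGEL×2, TGEl×2, TGeL×2, TGel×2, tGEL×2, tGEl×2, tGeL×2, tGel×2
TtGgEELl gametes: TGEL×2, TGEl×2, TgEL×2, TgEl×2, tGEL×2, tGEl×2, tgEL×2, tgEl×2
TtGGEeLl×TtGgEELl grid (16·16=256): TTGGEELL=4 TTGGEELl=8 TTGGEEll=4 TTGGEeLL=4 TTGGEeLl=8 TTGGEell=4 TTGgEELL=4 TTGgEELl=8 TTGgEEll=4 TTGgEeLL=4 TTGgEeLl=8 TTGgEell=4 TtGGEELL=8 TtGGEELl=16 TtGGEEll=8 TtGGEeLL=8 TtGGEeLl=16 TtGGEell=8 TtGgEELL=8 TtGgEELl=16 TtGgEEll=8 TtGgEeLL=8 TtGgEeLl=16 TtGgEell=8 ttGGEELL=4 ttGGEELl=8 ttGGEEll=4 ttGGEeLL=4 ttGGEeLl=8 ttGGEell=4 ttGgEELL=4 ttGgEELl=8 ttGgEEll=4 ttGgEeLL=4 ttGgEeLl=8 ttGgEell=4
ttGgEeLL hits 4/256; gcd=4; 4÷4/256÷4 = 1/64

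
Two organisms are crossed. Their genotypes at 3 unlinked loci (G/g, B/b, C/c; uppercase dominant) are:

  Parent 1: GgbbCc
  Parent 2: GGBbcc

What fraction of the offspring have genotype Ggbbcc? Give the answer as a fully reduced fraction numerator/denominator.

GgbbCc gametes: GbC×2, Gbc×2, gbC×2, gbc×2
GGBbcc gametes: GBc×4, Gbc×4
GgbbCc×GGBbcc grid (8·8=64): GGBbCc=8 GGBbcc=8 GGbbCc=8 GGbbcc=8 GgBbCc=8 GgBbcc=8 GgbbCc=8 Ggbbcc=8
Ggbbcc hits 8/64; gcd=8; 8÷8/64÷8 = 1/8

P(Ggbbcc) = 1/8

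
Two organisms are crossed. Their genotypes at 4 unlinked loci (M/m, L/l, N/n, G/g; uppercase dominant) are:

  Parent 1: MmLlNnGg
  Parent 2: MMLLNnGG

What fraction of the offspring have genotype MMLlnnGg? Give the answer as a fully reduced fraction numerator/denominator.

MmLlNnGg gametes: MLNG×1, MLNg×1, MLnG×1, MLng×1, MlNG×1, MlNg×1, MlnG×1, Mlng×1, mLNG×1, mLNg×1, mLnG×1, mLng×1, mlNG×1, mlNg×1, mlnG×1, mlng×1
MMLLNnGG gametes: MLNG×8, MLnG×8
MmLlNnGg×MMLLNnGG grid (16·16=256): MMLLNNGG=8 MMLLNNGg=8 MMLLNnGG=16 MMLLNnGg=16 MMLLnnGG=8 MMLLnnGg=8 MMLlNNGG=8 MMLlNNGg=8 MMLlNnGG=16 MMLlNnGg=16 MMLlnnGG=8 MMLlnnGg=8 MmLLNNGG=8 MmLLNNGg=8 MmLLNnGG=16 MmLLNnGg=16 MmLLnnGG=8 MmLLnnGg=8 MmLlNNGG=8 MmLlNNGg=8 MmLlNnGG=16 MmLlNnGg=16 MmLlnnGG=8 MmLlnnGg=8
MMLlnnGg hits 8/256; gcd=8; 8÷8/256÷8 = 1/32

P(MMLlnnGg) = 1/32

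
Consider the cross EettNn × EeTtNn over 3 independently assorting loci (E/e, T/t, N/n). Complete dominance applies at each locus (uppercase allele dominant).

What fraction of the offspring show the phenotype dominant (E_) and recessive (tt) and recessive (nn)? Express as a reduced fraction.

EettNn gametes: EtN×2, Etn×2, etN×2, etn×2
EeTtNn gametes: ETN×1, ETn×1, EtN×1, Etn×1, eTN×1, eTn×1, etN×1, etn×1
EettNn×EeTtNn grid (8·8=64): EETtNN=2 EETtNn=4 EETtnn=2 EEttNN=2 EEttNn=4 EEttnn=2 EeTtNN=4 EeTtNn=8 EeTtnn=4 EettNN=4 EettNn=8 Eettnn=4 eeTtNN=2 eeTtNn=4 eeTtnn=2 eettNN=2 eettNn=4 eettnn=2
E_ tt nn hits 6/64; gcd=2; 6÷2/64÷2 = 3/32

P(E_ tt nn) = 3/32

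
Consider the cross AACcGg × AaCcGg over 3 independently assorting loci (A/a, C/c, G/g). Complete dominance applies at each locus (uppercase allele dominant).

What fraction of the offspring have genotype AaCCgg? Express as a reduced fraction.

P(AaCCgg) = 1/32

AACcGg gametes: ACG×2, ACg×2, AcG×2, Acg×2
AaCcGg gametes: ACG×1, ACg×1, AcG×1, Acg×1, aCG×1, aCg×1, acG×1, acg×1
AACcGg×AaCcGg grid (8·8=64): AACCGG=2 AACCGg=4 AACCgg=2 AACcGG=4 AACcGg=8 AACcgg=4 AAccGG=2 AAccGg=4 AAccgg=2 AaCCGG=2 AaCCGg=4 AaCCgg=2 AaCcGG=4 AaCcGg=8 AaCcgg=4 AaccGG=2 AaccGg=4 Aaccgg=2
AaCCgg hits 2/64; gcd=2; 2÷2/64÷2 = 1/32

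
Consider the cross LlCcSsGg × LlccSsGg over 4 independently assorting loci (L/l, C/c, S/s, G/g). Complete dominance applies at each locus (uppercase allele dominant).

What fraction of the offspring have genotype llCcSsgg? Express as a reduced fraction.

LlCcSsGg gametes: LCSG×1, LCSg×1, LCsG×1, LCsg×1, LcSG×1, LcSg×1, LcsG×1, Lcsg×1, lCSG×1, lCSg×1, lCsG×1, lCsg×1, lcSG×1, lcSg×1, lcsG×1, lcsg×1
LlccSsGg gametes: LcSG×2, LcSg×2, LcsG×2, Lcsg×2, lcSG×2, lcSg×2, lcsG×2, lcsg×2
LlCcSsGg×LlccSsGg grid (16·16=256): LLCcSSGG=2 LLCcSSGg=4 LLCcSSgg=2 LLCcSsGG=4 LLCcSsGg=8 LLCcSsgg=4 LLCcssGG=2 LLCcssGg=4 LLCcssgg=2 LLccSSGG=2 LLccSSGg=4 LLccSSgg=2 LLccSsGG=4 LLccSsGg=8 LLccSsgg=4 LLccssGG=2 LLccssGg=4 LLccssgg=2 LlCcSSGG=4 LlCcSSGg=8 LlCcSSgg=4 LlCcSsGG=8 LlCcSsGg=16 LlCcSsgg=8 LlCcssGG=4 LlCcssGg=8 LlCcssgg=4 LlccSSGG=4 LlccSSGg=8 LlccSSgg=4 LlccSsGG=8 LlccSsGg=16 LlccSsgg=8 LlccssGG=4 LlccssGg=8 Llccssgg=4 llCcSSGG=2 llCcSSGg=4 llCcSSgg=2 llCcSsGG=4 llCcSsGg=8 llCcSsgg=4 llCcssGG=2 llCcssGg=4 llCcssgg=2 llccSSGG=2 llccSSGg=4 llccSSgg=2 llccSsGG=4 llccSsGg=8 llccSsgg=4 llccssGG=2 llccssGg=4 llccssgg=2
llCcSsgg hits 4/256; gcd=4; 4÷4/256÷4 = 1/64

P(llCcSsgg) = 1/64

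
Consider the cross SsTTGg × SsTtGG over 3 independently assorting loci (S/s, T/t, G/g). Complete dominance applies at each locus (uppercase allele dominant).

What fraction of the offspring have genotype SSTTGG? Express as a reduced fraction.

SsTTGg gametes: STG×2, STg×2, sTG×2, sTg×2
SsTtGG gametes: STG×2, StG×2, sTG×2, stG×2
SsTTGg×SsTtGG grid (8·8=64): SSTTGG=4 SSTTGg=4 SSTtGG=4 SSTtGg=4 SsTTGG=8 SsTTGg=8 SsTtGG=8 SsTtGg=8 ssTTGG=4 ssTTGg=4 ssTtGG=4 ssTtGg=4
SSTTGG hits 4/64; gcd=4; 4÷4/64÷4 = 1/16

P(SSTTGG) = 1/16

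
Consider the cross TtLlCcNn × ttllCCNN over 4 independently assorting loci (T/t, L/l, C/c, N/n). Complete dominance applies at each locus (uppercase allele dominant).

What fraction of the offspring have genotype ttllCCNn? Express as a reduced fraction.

P(ttllCCNn) = 1/16

TtLlCcNn gametes: TLCN×1, TLCn×1, TLcN×1, TLcn×1, TlCN×1, TlCn×1, TlcN×1, Tlcn×1, tLCN×1, tLCn×1, tLcN×1, tLcn×1, tlCN×1, tlCn×1, tlcN×1, tlcn×1
ttllCCNN gametes: tlCN×16
TtLlCcNn×ttllCCNN grid (16·16=256): TtLlCCNN=16 TtLlCCNn=16 TtLlCcNN=16 TtLlCcNn=16 TtllCCNN=16 TtllCCNn=16 TtllCcNN=16 TtllCcNn=16 ttLlCCNN=16 ttLlCCNn=16 ttLlCcNN=16 ttLlCcNn=16 ttllCCNN=16 ttllCCNn=16 ttllCcNN=16 ttllCcNn=16
ttllCCNn hits 16/256; gcd=16; 16÷16/256÷16 = 1/16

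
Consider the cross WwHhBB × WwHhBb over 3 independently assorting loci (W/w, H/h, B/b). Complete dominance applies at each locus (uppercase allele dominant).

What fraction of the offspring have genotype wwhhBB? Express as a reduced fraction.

P(wwhhBB) = 1/32

WwHhBB gametes: WHB×2, WhB×2, wHB×2, whB×2
WwHhBb gametes: WHB×1, WHb×1, WhB×1, Whb×1, wHB×1, wHb×1, whB×1, whb×1
WwHhBB×WwHhBb grid (8·8=64): WWHHBB=2 WWHHBb=2 WWHhBB=4 WWHhBb=4 WWhhBB=2 WWhhBb=2 WwHHBB=4 WwHHBb=4 WwHhBB=8 WwHhBb=8 WwhhBB=4 WwhhBb=4 wwHHBB=2 wwHHBb=2 wwHhBB=4 wwHhBb=4 wwhhBB=2 wwhhBb=2
wwhhBB hits 2/64; gcd=2; 2÷2/64÷2 = 1/32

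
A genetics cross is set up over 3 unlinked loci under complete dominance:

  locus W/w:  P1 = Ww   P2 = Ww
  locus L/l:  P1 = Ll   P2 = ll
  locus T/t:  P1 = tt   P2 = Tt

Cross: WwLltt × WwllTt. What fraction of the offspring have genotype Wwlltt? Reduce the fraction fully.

WwLltt gametes: WLt×2, Wlt×2, wLt×2, wlt×2
WwllTt gametes: WlT×2, Wlt×2, wlT×2, wlt×2
WwLltt×WwllTt grid (8·8=64): WWLlTt=4 WWLltt=4 WWllTt=4 WWlltt=4 WwLlTt=8 WwLltt=8 WwllTt=8 Wwlltt=8 wwLlTt=4 wwLltt=4 wwllTt=4 wwlltt=4
Wwlltt hits 8/64; gcd=8; 8÷8/64÷8 = 1/8

P(Wwlltt) = 1/8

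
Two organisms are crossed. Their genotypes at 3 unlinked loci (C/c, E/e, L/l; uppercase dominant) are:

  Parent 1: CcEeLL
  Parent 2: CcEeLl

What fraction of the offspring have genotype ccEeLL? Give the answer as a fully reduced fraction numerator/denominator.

P(ccEeLL) = 1/16

CcEeLL gametes: CEL×2, CeL×2, cEL×2, ceL×2
CcEeLl gametes: CEL×1, CEl×1, CeL×1, Cel×1, cEL×1, cEl×1, ceL×1, cel×1
CcEeLL×CcEeLl grid (8·8=64): CCEELL=2 CCEELl=2 CCEeLL=4 CCEeLl=4 CCeeLL=2 CCeeLl=2 CcEELL=4 CcEELl=4 CcEeLL=8 CcEeLl=8 CceeLL=4 CceeLl=4 ccEELL=2 ccEELl=2 ccEeLL=4 ccEeLl=4 cceeLL=2 cceeLl=2
ccEeLL hits 4/64; gcd=4; 4÷4/64÷4 = 1/16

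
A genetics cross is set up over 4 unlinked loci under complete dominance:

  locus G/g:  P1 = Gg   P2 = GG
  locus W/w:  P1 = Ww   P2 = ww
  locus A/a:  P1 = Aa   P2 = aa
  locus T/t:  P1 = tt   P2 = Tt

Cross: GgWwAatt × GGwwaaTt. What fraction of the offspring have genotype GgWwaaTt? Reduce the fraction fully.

P(GgWwaaTt) = 1/16

GgWwAatt gametes: GWAt×2, GWat×2, GwAt×2, Gwat×2, gWAt×2, gWat×2, gwAt×2, gwat×2
GGwwaaTt gametes: GwaT×8, Gwat×8
GgWwAatt×GGwwaaTt grid (16·16=256): GGWwAaTt=16 GGWwAatt=16 GGWwaaTt=16 GGWwaatt=16 GGwwAaTt=16 GGwwAatt=16 GGwwaaTt=16 GGwwaatt=16 GgWwAaTt=16 GgWwAatt=16 GgWwaaTt=16 GgWwaatt=16 GgwwAaTt=16 GgwwAatt=16 GgwwaaTt=16 Ggwwaatt=16
GgWwaaTt hits 16/256; gcd=16; 16÷16/256÷16 = 1/16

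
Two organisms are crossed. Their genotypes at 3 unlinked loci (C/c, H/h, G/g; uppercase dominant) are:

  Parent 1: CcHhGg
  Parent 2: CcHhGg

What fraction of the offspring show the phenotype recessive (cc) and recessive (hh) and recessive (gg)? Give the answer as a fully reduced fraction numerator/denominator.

CcHhGg gametes: CHG×1, CHg×1, ChG×1, Chg×1, cHG×1, cHg×1, chG×1, chg×1
CcHhGg gametes: CHG×1, CHg×1, ChG×1, Chg×1, cHG×1, cHg×1, chG×1, chg×1
CcHhGg×CcHhGg grid (8·8=64): CCHHGG=1 CCHHGg=2 CCHHgg=1 CCHhGG=2 CCHhGg=4 CCHhgg=2 CChhGG=1 CChhGg=2 CChhgg=1 CcHHGG=2 CcHHGg=4 CcHHgg=2 CcHhGG=4 CcHhGg=8 CcHhgg=4 CchhGG=2 CchhGg=4 Cchhgg=2 ccHHGG=1 ccHHGg=2 ccHHgg=1 ccHhGG=2 ccHhGg=4 ccHhgg=2 cchhGG=1 cchhGg=2 cchhgg=1
cc hh gg hits 1/64; gcd=1; 1÷1/64÷1 = 1/64

P(cc hh gg) = 1/64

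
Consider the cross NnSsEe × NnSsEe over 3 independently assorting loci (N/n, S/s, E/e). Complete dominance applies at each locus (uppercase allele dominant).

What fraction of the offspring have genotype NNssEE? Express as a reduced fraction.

NnSsEe gametes: NSE×1, NSe×1, NsE×1, Nse×1, nSE×1, nSe×1, nsE×1, nse×1
NnSsEe gametes: NSE×1, NSe×1, NsE×1, Nse×1, nSE×1, nSe×1, nsE×1, nse×1
NnSsEe×NnSsEe grid (8·8=64): NNSSEE=1 NNSSEe=2 NNSSee=1 NNSsEE=2 NNSsEe=4 NNSsee=2 NNssEE=1 NNssEe=2 NNssee=1 NnSSEE=2 NnSSEe=4 NnSSee=2 NnSsEE=4 NnSsEe=8 NnSsee=4 NnssEE=2 NnssEe=4 Nnssee=2 nnSSEE=1 nnSSEe=2 nnSSee=1 nnSsEE=2 nnSsEe=4 nnSsee=2 nnssEE=1 nnssEe=2 nnssee=1
NNssEE hits 1/64; gcd=1; 1÷1/64÷1 = 1/64

P(NNssEE) = 1/64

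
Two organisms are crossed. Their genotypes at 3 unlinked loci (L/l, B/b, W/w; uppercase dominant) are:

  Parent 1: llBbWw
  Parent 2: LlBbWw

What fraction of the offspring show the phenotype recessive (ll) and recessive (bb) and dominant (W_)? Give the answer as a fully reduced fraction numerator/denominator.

P(ll bb W_) = 3/32

llBbWw gametes: lBW×2, lBw×2, lbW×2, lbw×2
LlBbWw gametes: LBW×1, LBw×1, LbW×1, Lbw×1, lBW×1, lBw×1, lbW×1, lbw×1
llBbWw×LlBbWw grid (8·8=64): LlBBWW=2 LlBBWw=4 LlBBww=2 LlBbWW=4 LlBbWw=8 LlBbww=4 LlbbWW=2 LlbbWw=4 Llbbww=2 llBBWW=2 llBBWw=4 llBBww=2 llBbWW=4 llBbWw=8 llBbww=4 llbbWW=2 llbbWw=4 llbbww=2
ll bb W_ hits 6/64; gcd=2; 6÷2/64÷2 = 3/32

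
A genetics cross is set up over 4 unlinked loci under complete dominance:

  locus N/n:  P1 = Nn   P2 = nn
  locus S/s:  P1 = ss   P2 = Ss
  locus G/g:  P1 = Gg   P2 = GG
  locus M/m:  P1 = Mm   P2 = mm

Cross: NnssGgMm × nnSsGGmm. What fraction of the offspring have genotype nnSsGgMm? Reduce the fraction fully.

P(nnSsGgMm) = 1/16

NnssGgMm gametes: NsGM×2, NsGm×2, NsgM×2, Nsgm×2, nsGM×2, nsGm×2, nsgM×2, nsgm×2
nnSsGGmm gametes: nSGm×8, nsGm×8
NnssGgMm×nnSsGGmm grid (16·16=256): NnSsGGMm=16 NnSsGGmm=16 NnSsGgMm=16 NnSsGgmm=16 NnssGGMm=16 NnssGGmm=16 NnssGgMm=16 NnssGgmm=16 nnSsGGMm=16 nnSsGGmm=16 nnSsGgMm=16 nnSsGgmm=16 nnssGGMm=16 nnssGGmm=16 nnssGgMm=16 nnssGgmm=16
nnSsGgMm hits 16/256; gcd=16; 16÷16/256÷16 = 1/16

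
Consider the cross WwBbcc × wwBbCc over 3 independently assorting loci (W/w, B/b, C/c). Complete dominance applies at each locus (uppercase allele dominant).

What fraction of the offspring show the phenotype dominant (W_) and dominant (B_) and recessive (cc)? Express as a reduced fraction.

P(W_ B_ cc) = 3/16

WwBbcc gametes: WBc×2, Wbc×2, wBc×2, wbc×2
wwBbCc gametes: wBC×2, wBc×2, wbC×2, wbc×2
WwBbcc×wwBbCc grid (8·8=64): WwBBCc=4 WwBBcc=4 WwBbCc=8 WwBbcc=8 WwbbCc=4 Wwbbcc=4 wwBBCc=4 wwBBcc=4 wwBbCc=8 wwBbcc=8 wwbbCc=4 wwbbcc=4
W_ B_ cc hits 12/64; gcd=4; 12÷4/64÷4 = 3/16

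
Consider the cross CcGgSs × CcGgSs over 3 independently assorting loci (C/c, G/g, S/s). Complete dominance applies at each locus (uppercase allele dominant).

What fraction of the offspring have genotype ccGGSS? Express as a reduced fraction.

P(ccGGSS) = 1/64

CcGgSs gametes: CGS×1, CGs×1, CgS×1, Cgs×1, cGS×1, cGs×1, cgS×1, cgs×1
CcGgSs gametes: CGS×1, CGs×1, CgS×1, Cgs×1, cGS×1, cGs×1, cgS×1, cgs×1
CcGgSs×CcGgSs grid (8·8=64): CCGGSS=1 CCGGSs=2 CCGGss=1 CCGgSS=2 CCGgSs=4 CCGgss=2 CCggSS=1 CCggSs=2 CCggss=1 CcGGSS=2 CcGGSs=4 CcGGss=2 CcGgSS=4 CcGgSs=8 CcGgss=4 CcggSS=2 CcggSs=4 Ccggss=2 ccGGSS=1 ccGGSs=2 ccGGss=1 ccGgSS=2 ccGgSs=4 ccGgss=2 ccggSS=1 ccggSs=2 ccggss=1
ccGGSS hits 1/64; gcd=1; 1÷1/64÷1 = 1/64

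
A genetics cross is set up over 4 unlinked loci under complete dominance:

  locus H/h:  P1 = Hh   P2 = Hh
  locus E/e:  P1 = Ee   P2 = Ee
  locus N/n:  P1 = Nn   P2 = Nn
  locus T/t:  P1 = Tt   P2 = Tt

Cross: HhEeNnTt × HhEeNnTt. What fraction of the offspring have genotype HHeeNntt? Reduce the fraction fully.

HhEeNnTt gametes: HENT×1, HENt×1, HEnT×1, HEnt×1, HeNT×1, HeNt×1, HenT×1, Hent×1, hENT×1, hENt×1, hEnT×1, hEnt×1, heNT×1, heNt×1, henT×1, hent×1
HhEeNnTt gametes: HENT×1, HENt×1, HEnT×1, HEnt×1, HeNT×1, HeNt×1, HenT×1, Hent×1, hENT×1, hENt×1, hEnT×1, hEnt×1, heNT×1, heNt×1, henT×1, hent×1
HhEeNnTt×HhEeNnTt grid (16·16=256): HHEENNTT=1 HHEENNTt=2 HHEENNtt=1 HHEENnTT=2 HHEENnTt=4 HHEENntt=2 HHEEnnTT=1 HHEEnnTt=2 HHEEnntt=1 HHEeNNTT=2 HHEeNNTt=4 HHEeNNtt=2 HHEeNnTT=4 HHEeNnTt=8 HHEeNntt=4 HHEennTT=2 HHEennTt=4 HHEenntt=2 HHeeNNTT=1 HHeeNNTt=2 HHeeNNtt=1 HHeeNnTT=2 HHeeNnTt=4 HHeeNntt=2 HHeennTT=1 HHeennTt=2 HHeenntt=1 HhEENNTT=2 HhEENNTt=4 HhEENNtt=2 HhEENnTT=4 HhEENnTt=8 HhEENntt=4 HhEEnnTT=2 HhEEnnTt=4 HhEEnntt=2 HhEeNNTT=4 HhEeNNTt=8 HhEeNNtt=4 HhEeNnTT=8 HhEeNnTt=16 HhEeNntt=8 HhEennTT=4 HhEennTt=8 HhEenntt=4 HheeNNTT=2 HheeNNTt=4 HheeNNtt=2 HheeNnTT=4 HheeNnTt=8 HheeNntt=4 HheennTT=2 HheennTt=4 Hheenntt=2 hhEENNTT=1 hhEENNTt=2 hhEENNtt=1 hhEENnTT=2 hhEENnTt=4 hhEENntt=2 hhEEnnTT=1 hhEEnnTt=2 hhEEnntt=1 hhEeNNTT=2 hhEeNNTt=4 hhEeNNtt=2 hhEeNnTT=4 hhEeNnTt=8 hhEeNntt=4 hhEennTT=2 hhEennTt=4 hhEenntt=2 hheeNNTT=1 hheeNNTt=2 hheeNNtt=1 hheeNnTT=2 hheeNnTt=4 hheeNntt=2 hheennTT=1 hheennTt=2 hheenntt=1
HHeeNntt hits 2/256; gcd=2; 2÷2/256÷2 = 1/128

P(HHeeNntt) = 1/128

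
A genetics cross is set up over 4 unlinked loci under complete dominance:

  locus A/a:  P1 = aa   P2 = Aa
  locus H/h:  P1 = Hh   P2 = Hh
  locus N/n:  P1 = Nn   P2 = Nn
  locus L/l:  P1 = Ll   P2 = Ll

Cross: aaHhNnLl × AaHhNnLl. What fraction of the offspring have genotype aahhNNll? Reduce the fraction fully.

aaHhNnLl gametes: aHNL×2, aHNl×2, aHnL×2, aHnl×2, ahNL×2, ahNl×2, ahnL×2, ahnl×2
AaHhNnLl gametes: AHNL×1, AHNl×1, AHnL×1, AHnl×1, AhNL×1, AhNl×1, AhnL×1, Ahnl×1, aHNL×1, aHNl×1, aHnL×1, aHnl×1, ahNL×1, ahNl×1, ahnL×1, ahnl×1
aaHhNnLl×AaHhNnLl grid (16·16=256): AaHHNNLL=2 AaHHNNLl=4 AaHHNNll=2 AaHHNnLL=4 AaHHNnLl=8 AaHHNnll=4 AaHHnnLL=2 AaHHnnLl=4 AaHHnnll=2 AaHhNNLL=4 AaHhNNLl=8 AaHhNNll=4 AaHhNnLL=8 AaHhNnLl=16 AaHhNnll=8 AaHhnnLL=4 AaHhnnLl=8 AaHhnnll=4 AahhNNLL=2 AahhNNLl=4 AahhNNll=2 AahhNnLL=4 AahhNnLl=8 AahhNnll=4 AahhnnLL=2 AahhnnLl=4 Aahhnnll=2 aaHHNNLL=2 aaHHNNLl=4 aaHHNNll=2 aaHHNnLL=4 aaHHNnLl=8 aaHHNnll=4 aaHHnnLL=2 aaHHnnLl=4 aaHHnnll=2 aaHhNNLL=4 aaHhNNLl=8 aaHhNNll=4 aaHhNnLL=8 aaHhNnLl=16 aaHhNnll=8 aaHhnnLL=4 aaHhnnLl=8 aaHhnnll=4 aahhNNLL=2 aahhNNLl=4 aahhNNll=2 aahhNnLL=4 aahhNnLl=8 aahhNnll=4 aahhnnLL=2 aahhnnLl=4 aahhnnll=2
aahhNNll hits 2/256; gcd=2; 2÷2/256÷2 = 1/128

P(aahhNNll) = 1/128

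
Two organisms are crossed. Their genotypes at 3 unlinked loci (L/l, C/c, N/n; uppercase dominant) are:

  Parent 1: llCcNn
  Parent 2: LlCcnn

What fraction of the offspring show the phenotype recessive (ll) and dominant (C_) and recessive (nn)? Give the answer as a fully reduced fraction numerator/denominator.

llCcNn gametes: lCN×2, lCn×2, lcN×2, lcn×2
LlCcnn gametes: LCn×2, Lcn×2, lCn×2, lcn×2
llCcNn×LlCcnn grid (8·8=64): LlCCNn=4 LlCCnn=4 LlCcNn=8 LlCcnn=8 LlccNn=4 Llccnn=4 llCCNn=4 llCCnn=4 llCcNn=8 llCcnn=8 llccNn=4 llccnn=4
ll C_ nn hits 12/64; gcd=4; 12÷4/64÷4 = 3/16

P(ll C_ nn) = 3/16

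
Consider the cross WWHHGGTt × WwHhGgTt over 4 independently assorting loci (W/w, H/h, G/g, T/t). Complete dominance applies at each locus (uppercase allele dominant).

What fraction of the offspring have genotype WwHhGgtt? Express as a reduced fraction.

P(WwHhGgtt) = 1/32

WWHHGGTt gametes: WHGT×8, WHGt×8
WwHhGgTt gametes: WHGT×1, WHGt×1, WHgT×1, WHgt×1, WhGT×1, WhGt×1, WhgT×1, Whgt×1, wHGT×1, wHGt×1, wHgT×1, wHgt×1, whGT×1, whGt×1, whgT×1, whgt×1
WWHHGGTt×WwHhGgTt grid (16·16=256): WWHHGGTT=8 WWHHGGTt=16 WWHHGGtt=8 WWHHGgTT=8 WWHHGgTt=16 WWHHGgtt=8 WWHhGGTT=8 WWHhGGTt=16 WWHhGGtt=8 WWHhGgTT=8 WWHhGgTt=16 WWHhGgtt=8 WwHHGGTT=8 WwHHGGTt=16 WwHHGGtt=8 WwHHGgTT=8 WwHHGgTt=16 WwHHGgtt=8 WwHhGGTT=8 WwHhGGTt=16 WwHhGGtt=8 WwHhGgTT=8 WwHhGgTt=16 WwHhGgtt=8
WwHhGgtt hits 8/256; gcd=8; 8÷8/256÷8 = 1/32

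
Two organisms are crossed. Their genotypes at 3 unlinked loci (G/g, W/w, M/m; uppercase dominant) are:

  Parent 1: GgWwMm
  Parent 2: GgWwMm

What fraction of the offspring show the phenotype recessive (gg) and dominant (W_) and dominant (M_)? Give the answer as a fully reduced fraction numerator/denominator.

P(gg W_ M_) = 9/64

GgWwMm gametes: GWM×1, GWm×1, GwM×1, Gwm×1, gWM×1, gWm×1, gwM×1, gwm×1
GgWwMm gametes: GWM×1, GWm×1, GwM×1, Gwm×1, gWM×1, gWm×1, gwM×1, gwm×1
GgWwMm×GgWwMm grid (8·8=64): GGWWMM=1 GGWWMm=2 GGWWmm=1 GGWwMM=2 GGWwMm=4 GGWwmm=2 GGwwMM=1 GGwwMm=2 GGwwmm=1 GgWWMM=2 GgWWMm=4 GgWWmm=2 GgWwMM=4 GgWwMm=8 GgWwmm=4 GgwwMM=2 GgwwMm=4 Ggwwmm=2 ggWWMM=1 ggWWMm=2 ggWWmm=1 ggWwMM=2 ggWwMm=4 ggWwmm=2 ggwwMM=1 ggwwMm=2 ggwwmm=1
gg W_ M_ hits 9/64; gcd=1; 9÷1/64÷1 = 9/64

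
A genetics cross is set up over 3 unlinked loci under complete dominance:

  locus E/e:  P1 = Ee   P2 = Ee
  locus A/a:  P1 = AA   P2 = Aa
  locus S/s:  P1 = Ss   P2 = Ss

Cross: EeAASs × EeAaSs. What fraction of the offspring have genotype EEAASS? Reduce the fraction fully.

P(EEAASS) = 1/32

EeAASs gametes: EAS×2, EAs×2, eAS×2, eAs×2
EeAaSs gametes: EAS×1, EAs×1, EaS×1, Eas×1, eAS×1, eAs×1, eaS×1, eas×1
EeAASs×EeAaSs grid (8·8=64): EEAASS=2 EEAASs=4 EEAAss=2 EEAaSS=2 EEAaSs=4 EEAass=2 EeAASS=4 EeAASs=8 EeAAss=4 EeAaSS=4 EeAaSs=8 EeAass=4 eeAASS=2 eeAASs=4 eeAAss=2 eeAaSS=2 eeAaSs=4 eeAass=2
EEAASS hits 2/64; gcd=2; 2÷2/64÷2 = 1/32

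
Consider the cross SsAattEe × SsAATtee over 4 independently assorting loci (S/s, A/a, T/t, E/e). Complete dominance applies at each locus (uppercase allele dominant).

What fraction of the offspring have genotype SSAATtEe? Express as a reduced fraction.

P(SSAATtEe) = 1/32

SsAattEe gametes: SAtE×2, SAte×2, SatE×2, Sate×2, sAtE×2, sAte×2, satE×2, sate×2
SsAATtee gametes: SATe×4, SAte×4, sATe×4, sAte×4
SsAattEe×SsAATtee grid (16·16=256): SSAATtEe=8 SSAATtee=8 SSAAttEe=8 SSAAttee=8 SSAaTtEe=8 SSAaTtee=8 SSAattEe=8 SSAattee=8 SsAATtEe=16 SsAATtee=16 SsAAttEe=16 SsAAttee=16 SsAaTtEe=16 SsAaTtee=16 SsAattEe=16 SsAattee=16 ssAATtEe=8 ssAATtee=8 ssAAttEe=8 ssAAttee=8 ssAaTtEe=8 ssAaTtee=8 ssAattEe=8 ssAattee=8
SSAATtEe hits 8/256; gcd=8; 8÷8/256÷8 = 1/32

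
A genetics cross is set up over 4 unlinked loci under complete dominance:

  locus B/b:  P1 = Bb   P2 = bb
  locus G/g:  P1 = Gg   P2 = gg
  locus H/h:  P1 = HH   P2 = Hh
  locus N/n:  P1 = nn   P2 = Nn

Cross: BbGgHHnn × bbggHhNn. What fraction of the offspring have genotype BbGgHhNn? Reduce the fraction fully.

P(BbGgHhNn) = 1/16

BbGgHHnn gametes: BGHn×4, BgHn×4, bGHn×4, bgHn×4
bbggHhNn gametes: bgHN×4, bgHn×4, bghN×4, bghn×4
BbGgHHnn×bbggHhNn grid (16·16=256): BbGgHHNn=16 BbGgHHnn=16 BbGgHhNn=16 BbGgHhnn=16 BbggHHNn=16 BbggHHnn=16 BbggHhNn=16 BbggHhnn=16 bbGgHHNn=16 bbGgHHnn=16 bbGgHhNn=16 bbGgHhnn=16 bbggHHNn=16 bbggHHnn=16 bbggHhNn=16 bbggHhnn=16
BbGgHhNn hits 16/256; gcd=16; 16÷16/256÷16 = 1/16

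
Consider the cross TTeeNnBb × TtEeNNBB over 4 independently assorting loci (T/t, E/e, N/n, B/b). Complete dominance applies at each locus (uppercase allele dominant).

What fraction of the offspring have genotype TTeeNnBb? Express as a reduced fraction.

P(TTeeNnBb) = 1/16

TTeeNnBb gametes: TeNB×4, TeNb×4, TenB×4, Tenb×4
TtEeNNBB gametes: TENB×4, TeNB×4, tENB×4, teNB×4
TTeeNnBb×TtEeNNBB grid (16·16=256): TTEeNNBB=16 TTEeNNBb=16 TTEeNnBB=16 TTEeNnBb=16 TTeeNNBB=16 TTeeNNBb=16 TTeeNnBB=16 TTeeNnBb=16 TtEeNNBB=16 TtEeNNBb=16 TtEeNnBB=16 TtEeNnBb=16 TteeNNBB=16 TteeNNBb=16 TteeNnBB=16 TteeNnBb=16
TTeeNnBb hits 16/256; gcd=16; 16÷16/256÷16 = 1/16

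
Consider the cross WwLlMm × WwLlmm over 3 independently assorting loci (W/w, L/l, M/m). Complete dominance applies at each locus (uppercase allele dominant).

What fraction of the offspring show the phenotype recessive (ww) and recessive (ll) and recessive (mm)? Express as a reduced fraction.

P(ww ll mm) = 1/32

WwLlMm gametes: WLM×1, WLm×1, WlM×1, Wlm×1, wLM×1, wLm×1, wlM×1, wlm×1
WwLlmm gametes: WLm×2, Wlm×2, wLm×2, wlm×2
WwLlMm×WwLlmm grid (8·8=64): WWLLMm=2 WWLLmm=2 WWLlMm=4 WWLlmm=4 WWllMm=2 WWllmm=2 WwLLMm=4 WwLLmm=4 WwLlMm=8 WwLlmm=8 WwllMm=4 Wwllmm=4 wwLLMm=2 wwLLmm=2 wwLlMm=4 wwLlmm=4 wwllMm=2 wwllmm=2
ww ll mm hits 2/64; gcd=2; 2÷2/64÷2 = 1/32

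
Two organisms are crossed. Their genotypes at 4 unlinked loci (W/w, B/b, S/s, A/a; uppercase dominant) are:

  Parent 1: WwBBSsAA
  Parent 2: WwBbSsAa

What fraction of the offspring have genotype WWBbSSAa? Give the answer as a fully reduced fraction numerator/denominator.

P(WWBbSSAa) = 1/64

WwBBSsAA gametes: WBSA×4, WBsA×4, wBSA×4, wBsA×4
WwBbSsAa gametes: WBSA×1, WBSa×1, WBsA×1, WBsa×1, WbSA×1, WbSa×1, WbsA×1, Wbsa×1, wBSA×1, wBSa×1, wBsA×1, wBsa×1, wbSA×1, wbSa×1, wbsA×1, wbsa×1
WwBBSsAA×WwBbSsAa grid (16·16=256): WWBBSSAA=4 WWBBSSAa=4 WWBBSsAA=8 WWBBSsAa=8 WWBBssAA=4 WWBBssAa=4 WWBbSSAA=4 WWBbSSAa=4 WWBbSsAA=8 WWBbSsAa=8 WWBbssAA=4 WWBbssAa=4 WwBBSSAA=8 WwBBSSAa=8 WwBBSsAA=16 WwBBSsAa=16 WwBBssAA=8 WwBBssAa=8 WwBbSSAA=8 WwBbSSAa=8 WwBbSsAA=16 WwBbSsAa=16 WwBbssAA=8 WwBbssAa=8 wwBBSSAA=4 wwBBSSAa=4 wwBBSsAA=8 wwBBSsAa=8 wwBBssAA=4 wwBBssAa=4 wwBbSSAA=4 wwBbSSAa=4 wwBbSsAA=8 wwBbSsAa=8 wwBbssAA=4 wwBbssAa=4
WWBbSSAa hits 4/256; gcd=4; 4÷4/256÷4 = 1/64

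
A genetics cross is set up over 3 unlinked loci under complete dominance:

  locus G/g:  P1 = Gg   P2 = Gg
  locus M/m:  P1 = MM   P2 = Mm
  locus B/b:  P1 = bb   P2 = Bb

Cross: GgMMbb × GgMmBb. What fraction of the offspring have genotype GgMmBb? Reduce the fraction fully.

P(GgMmBb) = 1/8

GgMMbb gametes: GMb×4, gMb×4
GgMmBb gametes: GMB×1, GMb×1, GmB×1, Gmb×1, gMB×1, gMb×1, gmB×1, gmb×1
GgMMbb×GgMmBb grid (8·8=64): GGMMBb=4 GGMMbb=4 GGMmBb=4 GGMmbb=4 GgMMBb=8 GgMMbb=8 GgMmBb=8 GgMmbb=8 ggMMBb=4 ggMMbb=4 ggMmBb=4 ggMmbb=4
GgMmBb hits 8/64; gcd=8; 8÷8/64÷8 = 1/8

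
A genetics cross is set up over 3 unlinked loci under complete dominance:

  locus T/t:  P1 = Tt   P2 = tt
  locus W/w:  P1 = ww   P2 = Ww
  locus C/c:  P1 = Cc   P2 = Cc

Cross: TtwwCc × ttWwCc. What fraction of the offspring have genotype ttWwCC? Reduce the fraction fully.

TtwwCc gametes: TwC×2, Twc×2, twC×2, twc×2
ttWwCc gametes: tWC×2, tWc×2, twC×2, twc×2
TtwwCc×ttWwCc grid (8·8=64): TtWwCC=4 TtWwCc=8 TtWwcc=4 TtwwCC=4 TtwwCc=8 Ttwwcc=4 ttWwCC=4 ttWwCc=8 ttWwcc=4 ttwwCC=4 ttwwCc=8 ttwwcc=4
ttWwCC hits 4/64; gcd=4; 4÷4/64÷4 = 1/16

P(ttWwCC) = 1/16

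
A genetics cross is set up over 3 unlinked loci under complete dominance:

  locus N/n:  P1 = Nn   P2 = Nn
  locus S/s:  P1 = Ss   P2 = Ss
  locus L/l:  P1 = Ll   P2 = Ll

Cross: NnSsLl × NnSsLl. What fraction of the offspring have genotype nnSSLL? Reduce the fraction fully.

NnSsLl gametes: NSL×1, NSl×1, NsL×1, Nsl×1, nSL×1, nSl×1, nsL×1, nsl×1
NnSsLl gametes: NSL×1, NSl×1, NsL×1, Nsl×1, nSL×1, nSl×1, nsL×1, nsl×1
NnSsLl×NnSsLl grid (8·8=64): NNSSLL=1 NNSSLl=2 NNSSll=1 NNSsLL=2 NNSsLl=4 NNSsll=2 NNssLL=1 NNssLl=2 NNssll=1 NnSSLL=2 NnSSLl=4 NnSSll=2 NnSsLL=4 NnSsLl=8 NnSsll=4 NnssLL=2 NnssLl=4 Nnssll=2 nnSSLL=1 nnSSLl=2 nnSSll=1 nnSsLL=2 nnSsLl=4 nnSsll=2 nnssLL=1 nnssLl=2 nnssll=1
nnSSLL hits 1/64; gcd=1; 1÷1/64÷1 = 1/64

P(nnSSLL) = 1/64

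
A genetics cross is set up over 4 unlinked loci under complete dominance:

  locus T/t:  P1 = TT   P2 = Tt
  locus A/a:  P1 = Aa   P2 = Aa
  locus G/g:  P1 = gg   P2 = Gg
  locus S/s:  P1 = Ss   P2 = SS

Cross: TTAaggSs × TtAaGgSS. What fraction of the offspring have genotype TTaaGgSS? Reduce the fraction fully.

P(TTaaGgSS) = 1/32

TTAaggSs gametes: TAgS×4, TAgs×4, TagS×4, Tags×4
TtAaGgSS gametes: TAGS×2, TAgS×2, TaGS×2, TagS×2, tAGS×2, tAgS×2, taGS×2, tagS×2
TTAaggSs×TtAaGgSS grid (16·16=256): TTAAGgSS=8 TTAAGgSs=8 TTAAggSS=8 TTAAggSs=8 TTAaGgSS=16 TTAaGgSs=16 TTAaggSS=16 TTAaggSs=16 TTaaGgSS=8 TTaaGgSs=8 TTaaggSS=8 TTaaggSs=8 TtAAGgSS=8 TtAAGgSs=8 TtAAggSS=8 TtAAggSs=8 TtAaGgSS=16 TtAaGgSs=16 TtAaggSS=16 TtAaggSs=16 TtaaGgSS=8 TtaaGgSs=8 TtaaggSS=8 TtaaggSs=8
TTaaGgSS hits 8/256; gcd=8; 8÷8/256÷8 = 1/32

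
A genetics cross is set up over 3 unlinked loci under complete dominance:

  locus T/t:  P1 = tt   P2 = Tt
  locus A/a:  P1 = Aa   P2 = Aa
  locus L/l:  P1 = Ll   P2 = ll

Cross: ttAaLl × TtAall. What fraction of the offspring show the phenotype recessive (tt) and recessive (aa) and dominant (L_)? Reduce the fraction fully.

ttAaLl gametes: tAL×2, tAl×2, taL×2, tal×2
TtAall gametes: TAl×2, Tal×2, tAl×2, tal×2
ttAaLl×TtAall grid (8·8=64): TtAALl=4 TtAAll=4 TtAaLl=8 TtAall=8 TtaaLl=4 Ttaall=4 ttAALl=4 ttAAll=4 ttAaLl=8 ttAall=8 ttaaLl=4 ttaall=4
tt aa L_ hits 4/64; gcd=4; 4÷4/64÷4 = 1/16

P(tt aa L_) = 1/16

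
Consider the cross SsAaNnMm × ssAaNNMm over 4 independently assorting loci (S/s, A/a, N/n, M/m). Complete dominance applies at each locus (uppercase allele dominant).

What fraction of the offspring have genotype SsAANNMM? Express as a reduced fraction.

SsAaNnMm gametes: SANM×1, SANm×1, SAnM×1, SAnm×1, SaNM×1, SaNm×1, SanM×1, Sanm×1, sANM×1, sANm×1, sAnM×1, sAnm×1, saNM×1, saNm×1, sanM×1, sanm×1
ssAaNNMm gametes: sANM×4, sANm×4, saNM×4, saNm×4
SsAaNnMm×ssAaNNMm grid (16·16=256): SsAANNMM=4 SsAANNMm=8 SsAANNmm=4 SsAANnMM=4 SsAANnMm=8 SsAANnmm=4 SsAaNNMM=8 SsAaNNMm=16 SsAaNNmm=8 SsAaNnMM=8 SsAaNnMm=16 SsAaNnmm=8 SsaaNNMM=4 SsaaNNMm=8 SsaaNNmm=4 SsaaNnMM=4 SsaaNnMm=8 SsaaNnmm=4 ssAANNMM=4 ssAANNMm=8 ssAANNmm=4 ssAANnMM=4 ssAANnMm=8 ssAANnmm=4 ssAaNNMM=8 ssAaNNMm=16 ssAaNNmm=8 ssAaNnMM=8 ssAaNnMm=16 ssAaNnmm=8 ssaaNNMM=4 ssaaNNMm=8 ssaaNNmm=4 ssaaNnMM=4 ssaaNnMm=8 ssaaNnmm=4
SsAANNMM hits 4/256; gcd=4; 4÷4/256÷4 = 1/64

P(SsAANNMM) = 1/64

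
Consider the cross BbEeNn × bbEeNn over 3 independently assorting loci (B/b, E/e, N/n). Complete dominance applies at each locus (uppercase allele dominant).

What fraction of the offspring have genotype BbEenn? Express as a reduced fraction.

P(BbEenn) = 1/16

BbEeNn gametes: BEN×1, BEn×1, BeN×1, Ben×1, bEN×1, bEn×1, beN×1, ben×1
bbEeNn gametes: bEN×2, bEn×2, beN×2, ben×2
BbEeNn×bbEeNn grid (8·8=64): BbEENN=2 BbEENn=4 BbEEnn=2 BbEeNN=4 BbEeNn=8 BbEenn=4 BbeeNN=2 BbeeNn=4 Bbeenn=2 bbEENN=2 bbEENn=4 bbEEnn=2 bbEeNN=4 bbEeNn=8 bbEenn=4 bbeeNN=2 bbeeNn=4 bbeenn=2
BbEenn hits 4/64; gcd=4; 4÷4/64÷4 = 1/16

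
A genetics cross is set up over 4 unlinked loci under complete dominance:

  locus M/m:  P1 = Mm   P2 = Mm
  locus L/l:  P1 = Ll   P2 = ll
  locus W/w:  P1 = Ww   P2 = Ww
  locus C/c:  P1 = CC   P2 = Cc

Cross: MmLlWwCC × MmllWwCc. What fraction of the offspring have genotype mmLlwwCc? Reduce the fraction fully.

MmLlWwCC gametes: MLWC×2, MLwC×2, MlWC×2, MlwC×2, mLWC×2, mLwC×2, mlWC×2, mlwC×2
MmllWwCc gametes: MlWC×2, MlWc×2, MlwC×2, Mlwc×2, mlWC×2, mlWc×2, mlwC×2, mlwc×2
MmLlWwCC×MmllWwCc grid (16·16=256): MMLlWWCC=4 MMLlWWCc=4 MMLlWwCC=8 MMLlWwCc=8 MMLlwwCC=4 MMLlwwCc=4 MMllWWCC=4 MMllWWCc=4 MMllWwCC=8 MMllWwCc=8 MMllwwCC=4 MMllwwCc=4 MmLlWWCC=8 MmLlWWCc=8 MmLlWwCC=16 MmLlWwCc=16 MmLlwwCC=8 MmLlwwCc=8 MmllWWCC=8 MmllWWCc=8 MmllWwCC=16 MmllWwCc=16 MmllwwCC=8 MmllwwCc=8 mmLlWWCC=4 mmLlWWCc=4 mmLlWwCC=8 mmLlWwCc=8 mmLlwwCC=4 mmLlwwCc=4 mmllWWCC=4 mmllWWCc=4 mmllWwCC=8 mmllWwCc=8 mmllwwCC=4 mmllwwCc=4
mmLlwwCc hits 4/256; gcd=4; 4÷4/256÷4 = 1/64

P(mmLlwwCc) = 1/64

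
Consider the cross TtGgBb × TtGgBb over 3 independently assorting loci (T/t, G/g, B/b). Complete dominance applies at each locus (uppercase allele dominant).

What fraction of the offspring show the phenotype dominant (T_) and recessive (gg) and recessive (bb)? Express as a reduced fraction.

TtGgBb gametes: TGB×1, TGb×1, TgB×1, Tgb×1, tGB×1, tGb×1, tgB×1, tgb×1
TtGgBb gametes: TGB×1, TGb×1, TgB×1, Tgb×1, tGB×1, tGb×1, tgB×1, tgb×1
TtGgBb×TtGgBb grid (8·8=64): TTGGBB=1 TTGGBb=2 TTGGbb=1 TTGgBB=2 TTGgBb=4 TTGgbb=2 TTggBB=1 TTggBb=2 TTggbb=1 TtGGBB=2 TtGGBb=4 TtGGbb=2 TtGgBB=4 TtGgBb=8 TtGgbb=4 TtggBB=2 TtggBb=4 Ttggbb=2 ttGGBB=1 ttGGBb=2 ttGGbb=1 ttGgBB=2 ttGgBb=4 ttGgbb=2 ttggBB=1 ttggBb=2 ttggbb=1
T_ gg bb hits 3/64; gcd=1; 3÷1/64÷1 = 3/64

P(T_ gg bb) = 3/64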